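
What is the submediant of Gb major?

Eb

The Gb major scale runs Gb Ab Bb Cb Db Eb F.
Degree 6 is Eb.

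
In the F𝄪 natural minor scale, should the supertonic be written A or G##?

Each scale degree takes a distinct letter name. Degree 2 of a scale on F must use the letter G.
G## and A are enharmonically the same pitch, but only G## uses the letter G, so it is the correct spelling here.

G##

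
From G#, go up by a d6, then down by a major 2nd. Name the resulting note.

Db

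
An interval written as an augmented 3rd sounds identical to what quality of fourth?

perfect

An augmented third spans 5 semitones.
A fourth spanning 5 semitones is perfect (the perfect fourth is 5).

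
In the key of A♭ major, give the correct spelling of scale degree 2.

Bb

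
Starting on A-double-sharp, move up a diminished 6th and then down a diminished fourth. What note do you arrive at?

A diminished sixth up from A## is F# (letter F, 7 semitones up).
A diminished fourth down from F# is C## (letter C, 4 semitones down).

C##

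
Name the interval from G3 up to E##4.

doubly augmented sixth

Counting letters G–A–B–C–D–E gives a sixth.
G→E## = 11 semitones, 2 wider than the major sixth (9), so doubly augmented.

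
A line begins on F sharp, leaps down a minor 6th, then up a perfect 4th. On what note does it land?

A minor sixth down from F# is A# (letter A, 8 semitones down).
A perfect fourth up from A# is D# (letter D, 5 semitones up).

D#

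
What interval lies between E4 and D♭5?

diminished seventh

The letter names run E→D, a span of 6 letter steps, so the interval is some kind of seventh.
E to Db is 9 semitones. A major seventh is 11, so 9 makes it diminished.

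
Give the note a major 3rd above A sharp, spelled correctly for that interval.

C##

A third above A lands on the letter C.
A major third spans 4 semitones, so A# moves to pitch class 2. On the letter C that is C##.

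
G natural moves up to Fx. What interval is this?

The letter names run G→F, a span of 6 letter steps, so the interval is some kind of seventh.
G to F## is 12 semitones. A major seventh is 11, so 12 makes it augmented.

augmented seventh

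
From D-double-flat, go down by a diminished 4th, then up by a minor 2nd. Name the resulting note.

A diminished fourth down from Dbb is Ab (letter A, 4 semitones down).
A minor second up from Ab is Bbb (letter B, 1 semitone up).

Bbb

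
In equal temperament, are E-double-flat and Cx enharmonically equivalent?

Yes

Ebb = pitch class 2 and C## = pitch class 2 — the same pitch class, so they are enharmonic equivalents.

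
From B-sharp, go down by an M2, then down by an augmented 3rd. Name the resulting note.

F

A major second down from B# is A# (letter A, 2 semitones down).
An augmented third down from A# is F (letter F, 5 semitones down).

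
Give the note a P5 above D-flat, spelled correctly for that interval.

Ab

A fifth above D lands on the letter A.
A perfect fifth spans 7 semitones, so Db moves to pitch class 8. On the letter A that is Ab.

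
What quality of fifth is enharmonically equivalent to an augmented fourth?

diminished

An augmented fourth spans 6 semitones.
A fifth spanning 6 semitones is diminished (the perfect fifth is 7).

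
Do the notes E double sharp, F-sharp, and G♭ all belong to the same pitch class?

Yes

E## is pitch class 6; F# is pitch class 6; Gb is pitch class 6.
All spellings map to pitch class 6, so they are enharmonically equivalent.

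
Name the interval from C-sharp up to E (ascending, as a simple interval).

Counting letters C–D–E gives a third.
C#→E = 3 semitones, 1 narrower than the major third (4), so minor.

minor third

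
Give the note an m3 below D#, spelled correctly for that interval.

B#

A third below D lands on the letter B.
A minor third spans 3 semitones, so D# moves to pitch class 0. On the letter B that is B#.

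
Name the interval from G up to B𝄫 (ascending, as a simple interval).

Counting letters G–A–B gives a third.
G→Bbb = 2 semitones, 2 narrower than the major third (4), so diminished.

diminished third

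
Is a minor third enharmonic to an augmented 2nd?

A minor third spans 3 semitones; an augmented second spans 3.
They are enharmonically equivalent.

Yes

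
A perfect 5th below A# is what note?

D#

A down a perfect fifth is D, so the target letter is D.
From A#, a perfect fifth is 7 semitones down: D#.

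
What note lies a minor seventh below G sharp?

A#

A seventh below G lands on the letter A.
A minor seventh spans 10 semitones, so G# moves to pitch class 10. On the letter A that is A#.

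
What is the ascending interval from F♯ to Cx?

The letter names run F→C, a span of 4 letter steps, so the interval is some kind of fifth.
F# to C## is 8 semitones. A perfect fifth is 7, so 8 makes it augmented.

augmented fifth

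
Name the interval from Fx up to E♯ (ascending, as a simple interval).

The letter names run F→E, a span of 6 letter steps, so the interval is some kind of seventh.
F## to E# is 10 semitones. A major seventh is 11, so 10 makes it minor.

minor seventh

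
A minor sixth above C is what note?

Ab

C up a major sixth is A, so the target letter is A.
From C, a minor sixth is 8 semitones up: Ab.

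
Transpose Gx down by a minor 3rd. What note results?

E##

G down a major third is Eb, so the target letter is E.
From G##, a minor third is 3 semitones down: E##.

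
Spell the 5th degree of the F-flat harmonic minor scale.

Cb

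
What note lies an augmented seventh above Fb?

E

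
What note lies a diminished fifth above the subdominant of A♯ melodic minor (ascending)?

A

The subdominant of A# melodic minor (ascending) is D#.
A diminished fifth (6 semitones) above D# lands on the letter A, giving A.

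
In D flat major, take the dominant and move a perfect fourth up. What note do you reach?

Db

The dominant of Db major is Ab.
A perfect fourth (5 semitones) above Ab lands on the letter D, giving Db.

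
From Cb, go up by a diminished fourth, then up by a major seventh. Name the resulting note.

Ebb

A diminished fourth up from Cb is Fbb (letter F, 4 semitones up).
A major seventh up from Fbb is Ebb (letter E, 11 semitones up).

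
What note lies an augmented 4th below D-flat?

Abb

A fourth below D lands on the letter A.
An augmented fourth spans 6 semitones, so Db moves to pitch class 7. On the letter A that is Abb.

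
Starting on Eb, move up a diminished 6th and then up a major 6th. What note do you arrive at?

A diminished sixth up from Eb is Cbb (letter C, 7 semitones up).
A major sixth up from Cbb is Abb (letter A, 9 semitones up).

Abb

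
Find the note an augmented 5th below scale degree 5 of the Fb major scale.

Fbb

Scale degree 5 of Fb major is Cb.
An augmented fifth (8 semitones) below Cb lands on the letter F, giving Fbb.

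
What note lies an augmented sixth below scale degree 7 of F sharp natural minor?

Scale degree 7 of F# natural minor is E.
An augmented sixth (10 semitones) below E lands on the letter G, giving Gb.

Gb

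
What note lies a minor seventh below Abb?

Bbb

A seventh below A lands on the letter B.
A minor seventh spans 10 semitones, so Abb moves to pitch class 9. On the letter B that is Bbb.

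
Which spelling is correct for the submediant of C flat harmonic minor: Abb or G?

Each scale degree takes a distinct letter name. Degree 6 of a scale on C must use the letter A.
Abb and G are enharmonically the same pitch, but only Abb uses the letter A, so it is the correct spelling here.

Abb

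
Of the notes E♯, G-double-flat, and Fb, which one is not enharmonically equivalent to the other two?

Fb

In 12-tone equal temperament, enharmonic equivalents share a pitch class. E# is pitch class 5; Gbb is pitch class 5; Fb is pitch class 4.
E# and Gbb share pitch class 5, while Fb is pitch class 4.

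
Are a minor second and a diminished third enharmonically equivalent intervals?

A minor second spans 1 semitone; a diminished third spans 2.
The spans differ, so they are not enharmonic equivalents.

No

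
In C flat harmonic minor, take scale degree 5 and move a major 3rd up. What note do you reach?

Bb

Scale degree 5 of Cb harmonic minor is Gb.
A major third (4 semitones) above Gb lands on the letter B, giving Bb.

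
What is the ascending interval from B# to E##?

augmented fourth

Counting letters B–C–D–E gives a fourth.
B#→E## = 6 semitones, 1 wider than the perfect fourth (5), so augmented.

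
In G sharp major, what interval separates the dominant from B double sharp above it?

The dominant of G# major is D#.
D# up to B##: letters D→B make it a sixth; 10 semitones makes it augmented.

augmented sixth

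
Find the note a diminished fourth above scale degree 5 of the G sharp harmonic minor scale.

G

Scale degree 5 of G# harmonic minor is D#.
A diminished fourth (4 semitones) above D# lands on the letter G, giving G.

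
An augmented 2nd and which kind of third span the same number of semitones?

An augmented second spans 3 semitones.
A third spanning 3 semitones is minor (the major third is 4).

minor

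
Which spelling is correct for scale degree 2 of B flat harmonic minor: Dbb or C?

C

Each scale degree takes a distinct letter name. Degree 2 of a scale on B must use the letter C.
C and Dbb are enharmonically the same pitch, but only C uses the letter C, so it is the correct spelling here.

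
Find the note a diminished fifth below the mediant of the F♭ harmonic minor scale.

Db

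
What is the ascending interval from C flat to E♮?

augmented third

The letter names run C→E, a span of 2 letter steps, so the interval is some kind of third.
Cb to E is 5 semitones. A major third is 4, so 5 makes it augmented.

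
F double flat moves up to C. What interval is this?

doubly augmented fifth

The letter names run F→C, a span of 4 letter steps, so the interval is some kind of fifth.
Fbb to C is 9 semitones. A perfect fifth is 7, so 9 makes it doubly augmented.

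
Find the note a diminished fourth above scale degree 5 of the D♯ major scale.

D

Scale degree 5 of D# major is A#.
A diminished fourth (4 semitones) above A# lands on the letter D, giving D.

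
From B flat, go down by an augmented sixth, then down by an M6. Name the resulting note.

Fbb

An augmented sixth down from Bb is Dbb (letter D, 10 semitones down).
A major sixth down from Dbb is Fbb (letter F, 9 semitones down).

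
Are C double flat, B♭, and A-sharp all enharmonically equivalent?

Yes

Cbb = pitch class 10 and Bb = pitch class 10 and A# = pitch class 10 — the same pitch class, so they are enharmonic equivalents.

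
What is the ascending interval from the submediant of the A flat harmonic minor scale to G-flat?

The submediant of Ab harmonic minor is Fb.
Fb up to Gb: letters F→G make it a second; 2 semitones makes it major.

major second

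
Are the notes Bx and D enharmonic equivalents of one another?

Two spellings are enharmonically equivalent only if they share a pitch class.
Here B## → 1, D → 2; 1 ≠ 2, so they are not.

No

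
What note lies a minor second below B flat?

A

B down a major second is A, so the target letter is A.
From Bb, a minor second is 1 semitone down: A.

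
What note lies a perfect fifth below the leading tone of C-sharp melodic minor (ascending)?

The leading tone of C# melodic minor (ascending) is B#.
A perfect fifth (7 semitones) below B# lands on the letter E, giving E#.

E#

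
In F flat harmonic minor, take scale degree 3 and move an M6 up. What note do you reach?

Scale degree 3 of Fb harmonic minor is Abb.
A major sixth (9 semitones) above Abb lands on the letter F, giving Fb.

Fb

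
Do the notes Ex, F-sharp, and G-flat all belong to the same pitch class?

Yes

E## is pitch class 6; F# is pitch class 6; Gb is pitch class 6.
All spellings map to pitch class 6, so they are enharmonically equivalent.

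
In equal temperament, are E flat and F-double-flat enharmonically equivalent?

Yes

Eb is pitch class 3; Fbb is pitch class 3.
All spellings map to pitch class 3, so they are enharmonically equivalent.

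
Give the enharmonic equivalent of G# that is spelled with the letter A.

Ab

Plain A sits 1 semitone above G#, so on the letter A the same pitch needs a flat: Ab.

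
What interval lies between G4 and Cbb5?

The letter names run G→C, a span of 3 letter steps, so the interval is some kind of fourth.
G to Cbb is 3 semitones. A perfect fourth is 5, so 3 makes it doubly diminished.

doubly diminished fourth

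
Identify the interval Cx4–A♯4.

Counting letters C–D–E–F–G–A gives a sixth.
C##→A# = 8 semitones, 1 narrower than the major sixth (9), so minor.

minor sixth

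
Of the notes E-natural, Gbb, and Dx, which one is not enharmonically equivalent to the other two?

Gbb

In 12-tone equal temperament, enharmonic equivalents share a pitch class. E is pitch class 4; Gbb is pitch class 5; D## is pitch class 4.
E and D## share pitch class 4, while Gbb is pitch class 5.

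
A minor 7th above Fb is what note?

Ebb

F up a major seventh is E, so the target letter is E.
From Fb, a minor seventh is 10 semitones up: Ebb.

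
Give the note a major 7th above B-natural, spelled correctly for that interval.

B up a major seventh is A#, so the target letter is A.
From B, a major seventh is 11 semitones up: A#.

A#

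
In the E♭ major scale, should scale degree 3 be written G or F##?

Each scale degree takes a distinct letter name. Degree 3 of a scale on E must use the letter G.
G and F## are enharmonically the same pitch, but only G uses the letter G, so it is the correct spelling here.

G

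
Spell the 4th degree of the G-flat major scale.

Cb

Degree 4 takes the letter 3 steps above G, which is C.
In major, degree 4 sits 5 semitones above the tonic. Gb + 5 semitones is pitch class 11, spelled on C as Cb.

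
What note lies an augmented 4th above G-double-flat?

Cb

A fourth above G lands on the letter C.
An augmented fourth spans 6 semitones, so Gbb moves to pitch class 11. On the letter C that is Cb.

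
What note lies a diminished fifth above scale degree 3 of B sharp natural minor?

A

Scale degree 3 of B# natural minor is D#.
A diminished fifth (6 semitones) above D# lands on the letter A, giving A.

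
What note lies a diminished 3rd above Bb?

Dbb

B up a major third is D#, so the target letter is D.
From Bb, a diminished third is 2 semitones up: Dbb.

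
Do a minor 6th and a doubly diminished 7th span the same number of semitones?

Yes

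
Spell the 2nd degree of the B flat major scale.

C

Degree 2 takes the letter 1 step above B, which is C.
In major, degree 2 sits 2 semitones above the tonic. Bb + 2 semitones is pitch class 0, spelled on C as C.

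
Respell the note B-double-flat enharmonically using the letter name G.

Plain G sits 2 semitones below Bbb, so on the letter G the same pitch needs a double sharp: G##.

G##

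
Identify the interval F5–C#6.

augmented fifth

The letter names run F→C, a span of 4 letter steps, so the interval is some kind of fifth.
F to C# is 8 semitones. A perfect fifth is 7, so 8 makes it augmented.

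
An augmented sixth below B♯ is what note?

D

B down a major sixth is D, so the target letter is D.
From B#, an augmented sixth is 10 semitones down: D.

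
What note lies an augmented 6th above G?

E#

A sixth above G lands on the letter E.
An augmented sixth spans 10 semitones, so G moves to pitch class 5. On the letter E that is E#.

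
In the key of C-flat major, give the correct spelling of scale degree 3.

Degree 3 takes the letter 2 steps above C, which is E.
In major, degree 3 sits 4 semitones above the tonic. Cb + 4 semitones is pitch class 3, spelled on E as Eb.

Eb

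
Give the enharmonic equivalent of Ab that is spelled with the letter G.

Plain G sits 1 semitone below Ab, so on the letter G the same pitch needs a sharp: G#.

G#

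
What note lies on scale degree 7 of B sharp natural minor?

Degree 7 takes the letter 6 steps above B, which is A.
In natural minor, degree 7 sits 10 semitones above the tonic. B# + 10 semitones is pitch class 10, spelled on A as A#.

A#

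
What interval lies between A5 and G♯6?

major seventh

The letter names run A→G, a span of 6 letter steps, so the interval is some kind of seventh.
A to G# is 11 semitones. A major seventh is 11, so 11 makes it major.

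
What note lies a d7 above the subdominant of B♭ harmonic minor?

Dbb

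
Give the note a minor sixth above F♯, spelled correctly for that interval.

D

A sixth above F lands on the letter D.
A minor sixth spans 8 semitones, so F# moves to pitch class 2. On the letter D that is D.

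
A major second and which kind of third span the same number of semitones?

A major second spans 2 semitones.
A third spanning 2 semitones is diminished (the major third is 4).

diminished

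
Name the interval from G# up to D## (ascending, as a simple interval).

The letter names run G→D, a span of 4 letter steps, so the interval is some kind of fifth.
G# to D## is 8 semitones. A perfect fifth is 7, so 8 makes it augmented.

augmented fifth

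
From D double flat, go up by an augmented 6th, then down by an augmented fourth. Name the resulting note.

An augmented sixth up from Dbb is Bb (letter B, 10 semitones up).
An augmented fourth down from Bb is Fb (letter F, 6 semitones down).

Fb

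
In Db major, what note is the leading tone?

C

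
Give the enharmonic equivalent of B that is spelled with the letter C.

Plain C sits 1 semitone above B, so on the letter C the same pitch needs a flat: Cb.

Cb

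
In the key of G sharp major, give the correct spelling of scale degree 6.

E#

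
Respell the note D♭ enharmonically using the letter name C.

Plain C sits 1 semitone below Db, so on the letter C the same pitch needs a sharp: C#.

C#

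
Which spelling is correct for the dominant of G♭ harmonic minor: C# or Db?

Db

Each scale degree takes a distinct letter name. Degree 5 of a scale on G must use the letter D.
Db and C# are enharmonically the same pitch, but only Db uses the letter D, so it is the correct spelling here.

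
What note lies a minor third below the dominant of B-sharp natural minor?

The dominant of B# natural minor is F##.
A minor third (3 semitones) below F## lands on the letter D, giving D##.

D##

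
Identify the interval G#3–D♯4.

perfect fifth

Counting letters G–A–B–C–D gives a fifth.
G#→D# = 7 semitones, exactly the perfect fifth.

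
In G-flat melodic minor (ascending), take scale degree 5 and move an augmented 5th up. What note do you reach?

A

Scale degree 5 of Gb melodic minor (ascending) is Db.
An augmented fifth (8 semitones) above Db lands on the letter A, giving A.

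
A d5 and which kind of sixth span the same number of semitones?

A diminished fifth spans 6 semitones.
A sixth spanning 6 semitones is doubly diminished (the major sixth is 9).

doubly diminished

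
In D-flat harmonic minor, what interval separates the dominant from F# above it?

augmented sixth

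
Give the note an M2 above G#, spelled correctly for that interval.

A#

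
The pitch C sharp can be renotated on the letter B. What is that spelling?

B##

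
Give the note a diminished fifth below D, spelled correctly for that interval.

G#

A fifth below D lands on the letter G.
A diminished fifth spans 6 semitones, so D moves to pitch class 8. On the letter G that is G#.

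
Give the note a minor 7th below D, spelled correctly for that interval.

E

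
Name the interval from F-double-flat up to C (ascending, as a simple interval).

doubly augmented fifth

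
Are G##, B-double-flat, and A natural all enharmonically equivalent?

G## is pitch class 9; Bbb is pitch class 9; A is pitch class 9.
All spellings map to pitch class 9, so they are enharmonically equivalent.

Yes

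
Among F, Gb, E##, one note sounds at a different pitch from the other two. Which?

In 12-tone equal temperament, enharmonic equivalents share a pitch class. F is pitch class 5; Gb is pitch class 6; E## is pitch class 6.
Gb and E## share pitch class 6, while F is pitch class 5.

F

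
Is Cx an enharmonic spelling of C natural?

No

Two spellings are enharmonically equivalent only if they share a pitch class.
Here C## → 2, C → 0; 0 ≠ 2, so they are not.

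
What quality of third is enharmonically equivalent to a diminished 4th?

A diminished fourth spans 4 semitones.
A third spanning 4 semitones is major (the major third is 4).

major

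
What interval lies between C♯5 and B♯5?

The letter names run C→B, a span of 6 letter steps, so the interval is some kind of seventh.
C# to B# is 11 semitones. A major seventh is 11, so 11 makes it major.

major seventh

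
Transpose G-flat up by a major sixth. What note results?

Eb

G up a major sixth is E, so the target letter is E.
From Gb, a major sixth is 9 semitones up: Eb.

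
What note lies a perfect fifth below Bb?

B down a perfect fifth is E, so the target letter is E.
From Bb, a perfect fifth is 7 semitones down: Eb.

Eb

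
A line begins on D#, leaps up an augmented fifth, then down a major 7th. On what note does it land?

An augmented fifth up from D# is A## (letter A, 8 semitones up).
A major seventh down from A## is B# (letter B, 11 semitones down).

B#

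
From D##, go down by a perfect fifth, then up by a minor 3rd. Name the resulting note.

A perfect fifth down from D## is G## (letter G, 7 semitones down).
A minor third up from G## is B# (letter B, 3 semitones up).

B#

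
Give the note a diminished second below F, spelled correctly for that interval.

F down a major second is Eb, so the target letter is E.
From F, a diminished second is 0 semitones down: E#.

E#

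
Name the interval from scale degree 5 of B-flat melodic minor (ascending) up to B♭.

Scale degree 5 of Bb melodic minor (ascending) is F.
F up to Bb: letters F→B make it a fourth; 5 semitones makes it perfect.

perfect fourth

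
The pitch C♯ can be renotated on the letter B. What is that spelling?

C# is pitch class 1. The letter B alone is pitch class 11.
To reach pitch class 1 from B requires an offset of +2 semitones, i.e. double sharp: B##.

B##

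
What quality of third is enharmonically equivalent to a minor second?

doubly diminished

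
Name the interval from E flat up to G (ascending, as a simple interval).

The letter names run E→G, a span of 2 letter steps, so the interval is some kind of third.
Eb to G is 4 semitones. A major third is 4, so 4 makes it major.

major third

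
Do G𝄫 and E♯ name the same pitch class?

Gbb = pitch class 5 and E# = pitch class 5 — the same pitch class, so they are enharmonic equivalents.

Yes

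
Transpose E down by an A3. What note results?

E down a major third is C, so the target letter is C.
From E, an augmented third is 5 semitones down: Cb.

Cb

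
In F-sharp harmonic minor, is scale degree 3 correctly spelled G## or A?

A

Each scale degree takes a distinct letter name. Degree 3 of a scale on F must use the letter A.
A and G## are enharmonically the same pitch, but only A uses the letter A, so it is the correct spelling here.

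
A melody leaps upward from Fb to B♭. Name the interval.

augmented fourth

The letter names run F→B, a span of 3 letter steps, so the interval is some kind of fourth.
Fb to Bb is 6 semitones. A perfect fourth is 5, so 6 makes it augmented.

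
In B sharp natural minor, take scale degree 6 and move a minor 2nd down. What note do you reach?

F##

Scale degree 6 of B# natural minor is G#.
A minor second (1 semitone) below G# lands on the letter F, giving F##.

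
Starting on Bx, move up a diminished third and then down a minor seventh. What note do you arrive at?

E#

A diminished third up from B## is D# (letter D, 2 semitones up).
A minor seventh down from D# is E# (letter E, 10 semitones down).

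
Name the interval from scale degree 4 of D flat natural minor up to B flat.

major third

Scale degree 4 of Db natural minor is Gb.
Gb up to Bb: letters G→B make it a third; 4 semitones makes it major.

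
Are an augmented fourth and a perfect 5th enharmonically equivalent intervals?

An augmented fourth spans 6 semitones; a perfect fifth spans 7.
The spans differ, so they are not enharmonic equivalents.

No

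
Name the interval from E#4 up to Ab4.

The letter names run E→A, a span of 3 letter steps, so the interval is some kind of fourth.
E# to Ab is 3 semitones. A perfect fourth is 5, so 3 makes it doubly diminished.

doubly diminished fourth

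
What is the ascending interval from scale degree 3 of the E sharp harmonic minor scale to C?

diminished fourth

Scale degree 3 of E# harmonic minor is G#.
G# up to C: letters G→C make it a fourth; 4 semitones makes it diminished.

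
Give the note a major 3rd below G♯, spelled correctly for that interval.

E

G down a major third is Eb, so the target letter is E.
From G#, a major third is 4 semitones down: E.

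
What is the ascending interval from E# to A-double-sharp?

augmented fourth

The letter names run E→A, a span of 3 letter steps, so the interval is some kind of fourth.
E# to A## is 6 semitones. A perfect fourth is 5, so 6 makes it augmented.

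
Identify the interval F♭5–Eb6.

Counting letters F–G–A–B–C–D–E gives a seventh.
Fb→Eb = 11 semitones, exactly the major seventh.

major seventh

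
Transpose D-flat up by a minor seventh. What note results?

A seventh above D lands on the letter C.
A minor seventh spans 10 semitones, so Db moves to pitch class 11. On the letter C that is Cb.

Cb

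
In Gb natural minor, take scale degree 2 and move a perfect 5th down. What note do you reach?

Scale degree 2 of Gb natural minor is Ab.
A perfect fifth (7 semitones) below Ab lands on the letter D, giving Db.

Db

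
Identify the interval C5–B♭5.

The letter names run C→B, a span of 6 letter steps, so the interval is some kind of seventh.
C to Bb is 10 semitones. A major seventh is 11, so 10 makes it minor.

minor seventh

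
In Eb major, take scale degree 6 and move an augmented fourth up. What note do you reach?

Scale degree 6 of Eb major is C.
An augmented fourth (6 semitones) above C lands on the letter F, giving F#.

F#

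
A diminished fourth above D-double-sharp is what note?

D up a perfect fourth is G, so the target letter is G.
From D##, a diminished fourth is 4 semitones up: G#.

G#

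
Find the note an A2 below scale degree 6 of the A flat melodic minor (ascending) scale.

Ebb

Scale degree 6 of Ab melodic minor (ascending) is F.
An augmented second (3 semitones) below F lands on the letter E, giving Ebb.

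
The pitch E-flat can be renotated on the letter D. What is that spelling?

Plain D sits 1 semitone below Eb, so on the letter D the same pitch needs a sharp: D#.

D#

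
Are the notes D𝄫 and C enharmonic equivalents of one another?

Yes

Dbb = pitch class 0 and C = pitch class 0 — the same pitch class, so they are enharmonic equivalents.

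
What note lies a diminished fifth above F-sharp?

C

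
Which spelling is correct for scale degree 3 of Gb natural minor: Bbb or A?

Bbb

Each scale degree takes a distinct letter name. Degree 3 of a scale on G must use the letter B.
Bbb and A are enharmonically the same pitch, but only Bbb uses the letter B, so it is the correct spelling here.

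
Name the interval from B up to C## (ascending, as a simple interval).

The letter names run B→C, a span of 1 letter step, so the interval is some kind of second.
B to C## is 3 semitones. A major second is 2, so 3 makes it augmented.

augmented second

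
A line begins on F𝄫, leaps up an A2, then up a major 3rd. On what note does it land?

Bb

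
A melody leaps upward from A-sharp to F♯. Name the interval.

Counting letters A–B–C–D–E–F gives a sixth.
A#→F# = 8 semitones, 1 narrower than the major sixth (9), so minor.

minor sixth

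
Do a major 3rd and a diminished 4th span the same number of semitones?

A major third spans 4 semitones; a diminished fourth spans 4.
They are enharmonically equivalent.

Yes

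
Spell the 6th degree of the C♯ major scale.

The C# major scale runs C# D# E# F# G# A# B#.
Degree 6 is A#.

A#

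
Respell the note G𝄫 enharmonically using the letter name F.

F

Plain F sits at the same pitch as Gbb, so on the letter F the same pitch needs a natural: F.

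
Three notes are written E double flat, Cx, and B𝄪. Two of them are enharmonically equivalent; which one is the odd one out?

In 12-tone equal temperament, enharmonic equivalents share a pitch class. Ebb is pitch class 2; C## is pitch class 2; B## is pitch class 1.
Ebb and C## share pitch class 2, while B## is pitch class 1.

B##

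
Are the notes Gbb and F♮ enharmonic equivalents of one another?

Gbb is pitch class 5; F is pitch class 5.
All spellings map to pitch class 5, so they are enharmonically equivalent.

Yes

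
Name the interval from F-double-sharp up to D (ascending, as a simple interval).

diminished sixth

The letter names run F→D, a span of 5 letter steps, so the interval is some kind of sixth.
F## to D is 7 semitones. A major sixth is 9, so 7 makes it diminished.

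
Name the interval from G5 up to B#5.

augmented third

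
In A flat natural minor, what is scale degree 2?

Bb

Degree 2 takes the letter 1 step above A, which is B.
In natural minor, degree 2 sits 2 semitones above the tonic. Ab + 2 semitones is pitch class 10, spelled on B as Bb.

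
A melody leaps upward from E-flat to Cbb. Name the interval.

diminished sixth

Counting letters E–F–G–A–B–C gives a sixth.
Eb→Cbb = 7 semitones, 2 narrower than the major sixth (9), so diminished.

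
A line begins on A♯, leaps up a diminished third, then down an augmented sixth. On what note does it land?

A diminished third up from A# is C (letter C, 2 semitones up).
An augmented sixth down from C is Ebb (letter E, 10 semitones down).

Ebb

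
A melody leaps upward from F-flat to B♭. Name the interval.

Counting letters F–G–A–B gives a fourth.
Fb→Bb = 6 semitones, 1 wider than the perfect fourth (5), so augmented.

augmented fourth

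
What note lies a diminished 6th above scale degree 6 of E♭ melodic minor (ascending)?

Abb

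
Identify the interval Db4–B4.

augmented sixth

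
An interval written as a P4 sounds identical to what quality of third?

A perfect fourth spans 5 semitones.
A third spanning 5 semitones is augmented (the major third is 4).

augmented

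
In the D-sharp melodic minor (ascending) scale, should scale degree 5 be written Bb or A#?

Each scale degree takes a distinct letter name. Degree 5 of a scale on D must use the letter A.
A# and Bb are enharmonically the same pitch, but only A# uses the letter A, so it is the correct spelling here.

A#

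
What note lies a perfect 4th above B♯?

B up a perfect fourth is E, so the target letter is E.
From B#, a perfect fourth is 5 semitones up: E#.

E#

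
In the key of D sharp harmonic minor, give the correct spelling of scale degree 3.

Degree 3 takes the letter 2 steps above D, which is F.
In harmonic minor, degree 3 sits 3 semitones above the tonic. D# + 3 semitones is pitch class 6, spelled on F as F#.

F#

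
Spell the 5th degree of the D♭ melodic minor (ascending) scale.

The Db melodic minor (ascending) scale runs Db Eb Fb Gb Ab Bb C.
Degree 5 is Ab.

Ab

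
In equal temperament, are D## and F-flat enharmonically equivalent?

D## = pitch class 4 and Fb = pitch class 4 — the same pitch class, so they are enharmonic equivalents.

Yes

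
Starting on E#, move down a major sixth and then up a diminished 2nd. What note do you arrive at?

Ab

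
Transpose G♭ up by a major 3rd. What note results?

Bb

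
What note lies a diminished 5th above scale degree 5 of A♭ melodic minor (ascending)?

Scale degree 5 of Ab melodic minor (ascending) is Eb.
A diminished fifth (6 semitones) above Eb lands on the letter B, giving Bbb.

Bbb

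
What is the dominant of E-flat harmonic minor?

The Eb harmonic minor scale runs Eb F Gb Ab Bb Cb D.
Degree 5 is Bb.

Bb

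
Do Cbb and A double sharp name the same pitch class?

No

Cbb is pitch class 10; A## is pitch class 11.
The pitch classes differ (10 vs. 11), so they are not enharmonic equivalents.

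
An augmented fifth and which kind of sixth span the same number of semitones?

minor

An augmented fifth spans 8 semitones.
A sixth spanning 8 semitones is minor (the major sixth is 9).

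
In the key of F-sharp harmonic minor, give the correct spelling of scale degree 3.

Degree 3 takes the letter 2 steps above F, which is A.
In harmonic minor, degree 3 sits 3 semitones above the tonic. F# + 3 semitones is pitch class 9, spelled on A as A.

A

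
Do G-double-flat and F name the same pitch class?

Gbb = pitch class 5 and F = pitch class 5 — the same pitch class, so they are enharmonic equivalents.

Yes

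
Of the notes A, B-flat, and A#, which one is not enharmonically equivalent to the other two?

In 12-tone equal temperament, enharmonic equivalents share a pitch class. A is pitch class 9; Bb is pitch class 10; A# is pitch class 10.
Bb and A# share pitch class 10, while A is pitch class 9.

A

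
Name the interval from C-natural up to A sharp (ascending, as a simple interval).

Counting letters C–D–E–F–G–A gives a sixth.
C→A# = 10 semitones, 1 wider than the major sixth (9), so augmented.

augmented sixth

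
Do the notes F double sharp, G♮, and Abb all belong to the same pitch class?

F## = pitch class 7 and G = pitch class 7 and Abb = pitch class 7 — the same pitch class, so they are enharmonic equivalents.

Yes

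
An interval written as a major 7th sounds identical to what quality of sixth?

A major seventh spans 11 semitones.
A sixth spanning 11 semitones is doubly augmented (the major sixth is 9).

doubly augmented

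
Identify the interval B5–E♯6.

augmented fourth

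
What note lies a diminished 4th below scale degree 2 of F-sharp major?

Scale degree 2 of F# major is G#.
A diminished fourth (4 semitones) below G# lands on the letter D, giving D##.

D##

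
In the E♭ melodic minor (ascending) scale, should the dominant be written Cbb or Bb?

Bb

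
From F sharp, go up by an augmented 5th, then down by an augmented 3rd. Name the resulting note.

A

An augmented fifth up from F# is C## (letter C, 8 semitones up).
An augmented third down from C## is A (letter A, 5 semitones down).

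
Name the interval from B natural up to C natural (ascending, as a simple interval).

Counting letters B–C gives a second.
B→C = 1 semitone, 1 narrower than the major second (2), so minor.

minor second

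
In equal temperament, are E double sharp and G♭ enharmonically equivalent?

E## is pitch class 6; Gb is pitch class 6.
All spellings map to pitch class 6, so they are enharmonically equivalent.

Yes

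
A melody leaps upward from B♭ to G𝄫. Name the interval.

diminished sixth

Counting letters B–C–D–E–F–G gives a sixth.
Bb→Gbb = 7 semitones, 2 narrower than the major sixth (9), so diminished.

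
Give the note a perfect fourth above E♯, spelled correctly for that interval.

E up a perfect fourth is A, so the target letter is A.
From E#, a perfect fourth is 5 semitones up: A#.

A#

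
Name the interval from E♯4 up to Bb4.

Counting letters E–F–G–A–B gives a fifth.
E#→Bb = 5 semitones, 2 narrower than the perfect fifth (7), so doubly diminished.

doubly diminished fifth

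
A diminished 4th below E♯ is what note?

A fourth below E lands on the letter B.
A diminished fourth spans 4 semitones, so E# moves to pitch class 1. On the letter B that is B##.

B##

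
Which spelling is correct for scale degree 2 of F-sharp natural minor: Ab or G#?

Each scale degree takes a distinct letter name. Degree 2 of a scale on F must use the letter G.
G# and Ab are enharmonically the same pitch, but only G# uses the letter G, so it is the correct spelling here.

G#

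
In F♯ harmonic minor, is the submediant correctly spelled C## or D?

Each scale degree takes a distinct letter name. Degree 6 of a scale on F must use the letter D.
D and C## are enharmonically the same pitch, but only D uses the letter D, so it is the correct spelling here.

D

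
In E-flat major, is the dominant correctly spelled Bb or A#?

Each scale degree takes a distinct letter name. Degree 5 of a scale on E must use the letter B.
Bb and A# are enharmonically the same pitch, but only Bb uses the letter B, so it is the correct spelling here.

Bb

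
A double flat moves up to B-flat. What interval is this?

Counting letters A–B gives a second.
Abb→Bb = 3 semitones, 1 wider than the major second (2), so augmented.

augmented second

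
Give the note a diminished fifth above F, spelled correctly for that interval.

Cb

A fifth above F lands on the letter C.
A diminished fifth spans 6 semitones, so F moves to pitch class 11. On the letter C that is Cb.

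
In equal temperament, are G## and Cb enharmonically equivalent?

No

G## is pitch class 9; Cb is pitch class 11.
The pitch classes differ (9 vs. 11), so they are not enharmonic equivalents.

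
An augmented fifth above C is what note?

A fifth above C lands on the letter G.
An augmented fifth spans 8 semitones, so C moves to pitch class 8. On the letter G that is G#.

G#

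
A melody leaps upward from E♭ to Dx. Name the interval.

doubly augmented seventh

Counting letters E–F–G–A–B–C–D gives a seventh.
Eb→D## = 13 semitones, 2 wider than the major seventh (11), so doubly augmented.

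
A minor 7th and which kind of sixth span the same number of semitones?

augmented

A minor seventh spans 10 semitones.
A sixth spanning 10 semitones is augmented (the major sixth is 9).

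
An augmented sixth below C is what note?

C down a major sixth is Eb, so the target letter is E.
From C, an augmented sixth is 10 semitones down: Ebb.

Ebb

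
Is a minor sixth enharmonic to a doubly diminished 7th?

Yes

A minor sixth spans 8 semitones; a doubly diminished seventh spans 8.
They are enharmonically equivalent.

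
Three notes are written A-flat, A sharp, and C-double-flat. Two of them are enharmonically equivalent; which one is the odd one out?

In 12-tone equal temperament, enharmonic equivalents share a pitch class. Ab is pitch class 8; A# is pitch class 10; Cbb is pitch class 10.
A# and Cbb share pitch class 10, while Ab is pitch class 8.

Ab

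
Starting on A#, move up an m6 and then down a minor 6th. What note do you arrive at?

A minor sixth up from A# is F# (letter F, 8 semitones up).
A minor sixth down from F# is A# (letter A, 8 semitones down).

A#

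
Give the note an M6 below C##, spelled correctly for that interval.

E#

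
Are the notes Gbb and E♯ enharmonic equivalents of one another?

Gbb is pitch class 5; E# is pitch class 5.
All spellings map to pitch class 5, so they are enharmonically equivalent.

Yes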